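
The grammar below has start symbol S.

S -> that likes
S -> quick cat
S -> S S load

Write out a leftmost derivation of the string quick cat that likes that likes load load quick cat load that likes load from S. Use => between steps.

S => S S load => S S load S load => S S load S load S load => quick cat S load S load S load => quick cat S S load load S load S load => quick cat that likes S load load S load S load => quick cat that likes that likes load load S load S load => quick cat that likes that likes load load quick cat load S load => quick cat that likes that likes load load quick cat load that likes load

S => S S load   [S -> S S load]
S S load => S S load S load   [S -> S S load]
S S load S load => S S load S load S load   [S -> S S load]
S S load S load S load => quick cat S load S load S load   [S -> quick cat]
quick cat S load S load S load => quick cat S S load load S load S load   [S -> S S load]
quick cat S S load load S load S load => quick cat that likes S load load S load S load   [S -> that likes]
quick cat that likes S load load S load S load => quick cat that likes that likes load load S load S load   [S -> that likes]
quick cat that likes that likes load load S load S load => quick cat that likes that likes load load quick cat load S load   [S -> quick cat]
quick cat that likes that likes load load quick cat load S load => quick cat that likes that likes load load quick cat load that likes load   [S -> that likes]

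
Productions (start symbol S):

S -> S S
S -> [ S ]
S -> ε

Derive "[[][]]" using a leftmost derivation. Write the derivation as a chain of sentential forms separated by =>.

S=>[S]=>[SS]=>[SSS]=>[SSSS]=>[[S]SSS]=>[[]SSS]=>[[][S]SS]=>[[][]SS]=>[[][]S]=>[[][]]

S => [S]   [S -> [ S ]]
[S] => [SS]   [S -> S S]
[SS] => [SSS]   [S -> S S]
[SSS] => [SSSS]   [S -> S S]
[SSSS] => [[S]SSS]   [S -> [ S ]]
[[S]SSS] => [[]SSS]   [S -> ε]
[[]SSS] => [[][S]SS]   [S -> [ S ]]
[[][S]SS] => [[][]SS]   [S -> ε]
[[][]SS] => [[][]S]   [S -> ε]
[[][]S] => [[][]]   [S -> ε]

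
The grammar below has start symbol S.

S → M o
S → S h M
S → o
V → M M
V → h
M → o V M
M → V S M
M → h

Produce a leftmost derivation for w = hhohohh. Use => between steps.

S => ShM   [S → S h M]
ShM => MohM   [S → M o]
MohM => VSMohM   [M → V S M]
VSMohM => MMSMohM   [V → M M]
MMSMohM => hMSMohM   [M → h]
hMSMohM => hhSMohM   [M → h]
hhSMohM => hhoMohM   [S → o]
hhoMohM => hhohohM   [M → h]
hhohohM => hhohohh   [M → h]

S => ShM => MohM => VSMohM => MMSMohM => hMSMohM => hhSMohM => hhoMohM => hhohohM => hhohohh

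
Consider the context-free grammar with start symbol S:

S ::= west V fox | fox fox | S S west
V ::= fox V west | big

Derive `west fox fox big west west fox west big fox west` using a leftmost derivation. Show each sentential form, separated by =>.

S => S S west => west V fox S west => west fox V west fox S west => west fox fox V west west fox S west => west fox fox big west west fox S west => west fox fox big west west fox west V fox west => west fox fox big west west fox west big fox west

S => S S west   [S ::= S S west]
S S west => west V fox S west   [S ::= west V fox]
west V fox S west => west fox V west fox S west   [V ::= fox V west]
west fox V west fox S west => west fox fox V west west fox S west   [V ::= fox V west]
west fox fox V west west fox S west => west fox fox big west west fox S west   [V ::= big]
west fox fox big west west fox S west => west fox fox big west west fox west V fox west   [S ::= west V fox]
west fox fox big west west fox west V fox west => west fox fox big west west fox west big fox west   [V ::= big]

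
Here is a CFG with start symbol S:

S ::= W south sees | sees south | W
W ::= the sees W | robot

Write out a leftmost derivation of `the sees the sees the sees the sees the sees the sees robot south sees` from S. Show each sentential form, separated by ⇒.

S ⇒ W south sees ⇒ the sees W south sees ⇒ the sees the sees W south sees ⇒ the sees the sees the sees W south sees ⇒ the sees the sees the sees the sees W south sees ⇒ the sees the sees the sees the sees the sees W south sees ⇒ the sees the sees the sees the sees the sees the sees W south sees ⇒ the sees the sees the sees the sees the sees the sees robot south sees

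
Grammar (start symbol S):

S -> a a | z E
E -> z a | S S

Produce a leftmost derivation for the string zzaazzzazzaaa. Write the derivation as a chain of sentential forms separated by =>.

S => zE   [S -> z E]
zE => zSS   [E -> S S]
zSS => zzES   [S -> z E]
zzES => zzSSS   [E -> S S]
zzSSS => zzaaSS   [S -> a a]
zzaaSS => zzaazES   [S -> z E]
zzaazES => zzaazSSS   [E -> S S]
zzaazSSS => zzaazzESS   [S -> z E]
zzaazzESS => zzaazzzaSS   [E -> z a]
zzaazzzaSS => zzaazzzazES   [S -> z E]
zzaazzzazES => zzaazzzazzaS   [E -> z a]
zzaazzzazzaS => zzaazzzazzaaa   [S -> a a]

S=>zE=>zSS=>zzES=>zzSSS=>zzaaSS=>zzaazES=>zzaazSSS=>zzaazzESS=>zzaazzzaSS=>zzaazzzazES=>zzaazzzazzaS=>zzaazzzazzaaa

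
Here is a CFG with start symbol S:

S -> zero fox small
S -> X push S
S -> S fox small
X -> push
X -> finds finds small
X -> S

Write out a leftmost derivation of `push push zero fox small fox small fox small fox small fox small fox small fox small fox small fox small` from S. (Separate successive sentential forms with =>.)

S => S fox small => S fox small fox small => S fox small fox small fox small => X push S fox small fox small fox small => push push S fox small fox small fox small => push push S fox small fox small fox small fox small => push push S fox small fox small fox small fox small fox small => push push S fox small fox small fox small fox small fox small fox small => push push S fox small fox small fox small fox small fox small fox small fox small => push push S fox small fox small fox small fox small fox small fox small fox small fox small => push push zero fox small fox small fox small fox small fox small fox small fox small fox small fox small

S => S fox small   [S -> S fox small]
S fox small => S fox small fox small   [S -> S fox small]
S fox small fox small => S fox small fox small fox small   [S -> S fox small]
S fox small fox small fox small => X push S fox small fox small fox small   [S -> X push S]
X push S fox small fox small fox small => push push S fox small fox small fox small   [X -> push]
push push S fox small fox small fox small => push push S fox small fox small fox small fox small   [S -> S fox small]
push push S fox small fox small fox small fox small => push push S fox small fox small fox small fox small fox small   [S -> S fox small]
push push S fox small fox small fox small fox small fox small => push push S fox small fox small fox small fox small fox small fox small   [S -> S fox small]
push push S fox small fox small fox small fox small fox small fox small => push push S fox small fox small fox small fox small fox small fox small fox small   [S -> S fox small]
push push S fox small fox small fox small fox small fox small fox small fox small => push push S fox small fox small fox small fox small fox small fox small fox small fox small   [S -> S fox small]
push push S fox small fox small fox small fox small fox small fox small fox small fox small => push push zero fox small fox small fox small fox small fox small fox small fox small fox small fox small   [S -> zero fox small]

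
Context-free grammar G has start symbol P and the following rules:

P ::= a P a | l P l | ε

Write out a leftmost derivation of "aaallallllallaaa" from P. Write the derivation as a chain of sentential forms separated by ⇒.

P ⇒ aPa ⇒ aaPaa ⇒ aaaPaaa ⇒ aaalPlaaa ⇒ aaallPllaaa ⇒ aaallaPallaaa ⇒ aaallalPlallaaa ⇒ aaallallPllallaaa ⇒ aaallallllallaaa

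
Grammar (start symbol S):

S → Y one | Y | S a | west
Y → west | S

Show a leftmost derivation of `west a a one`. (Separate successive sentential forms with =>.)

S => Y one => S one => S a one => S a a one => west a a one

S => Y one   [S → Y one]
Y one => S one   [Y → S]
S one => S a one   [S → S a]
S a one => S a a one   [S → S a]
S a a one => west a a one   [S → west]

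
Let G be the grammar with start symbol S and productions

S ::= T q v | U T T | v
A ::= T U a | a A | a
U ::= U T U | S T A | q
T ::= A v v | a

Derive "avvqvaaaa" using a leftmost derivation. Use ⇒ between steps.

S ⇒ UTT ⇒ STATT ⇒ TqvTATT ⇒ AvvqvTATT ⇒ avvqvTATT ⇒ avvqvaATT ⇒ avvqvaaTT ⇒ avvqvaaaT ⇒ avvqvaaaa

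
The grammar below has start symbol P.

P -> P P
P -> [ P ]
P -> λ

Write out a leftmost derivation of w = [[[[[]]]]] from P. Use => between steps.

P=>PP=>[P]P=>[[P]]P=>[[PP]]P=>[[[P]P]]P=>[[[[P]]P]]P=>[[[[PP]]P]]P=>[[[[[P]P]]P]]P=>[[[[[]P]]P]]P=>[[[[[]]]P]]P=>[[[[[]]]]]P=>[[[[[]]]]]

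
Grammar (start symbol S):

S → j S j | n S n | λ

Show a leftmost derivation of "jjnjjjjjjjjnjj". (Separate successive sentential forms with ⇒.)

S ⇒ jSj ⇒ jjSjj ⇒ jjnSnjj ⇒ jjnjSjnjj ⇒ jjnjjSjjnjj ⇒ jjnjjjSjjjnjj ⇒ jjnjjjjSjjjjnjj ⇒ jjnjjjjjjjjnjj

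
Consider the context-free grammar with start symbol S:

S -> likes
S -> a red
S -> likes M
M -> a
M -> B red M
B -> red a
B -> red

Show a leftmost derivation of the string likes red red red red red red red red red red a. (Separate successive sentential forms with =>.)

S => likes M   [S -> likes M]
likes M => likes B red M   [M -> B red M]
likes B red M => likes red red M   [B -> red]
likes red red M => likes red red B red M   [M -> B red M]
likes red red B red M => likes red red red red M   [B -> red]
likes red red red red M => likes red red red red B red M   [M -> B red M]
likes red red red red B red M => likes red red red red red red M   [B -> red]
likes red red red red red red M => likes red red red red red red B red M   [M -> B red M]
likes red red red red red red B red M => likes red red red red red red red red M   [B -> red]
likes red red red red red red red red M => likes red red red red red red red red B red M   [M -> B red M]
likes red red red red red red red red B red M => likes red red red red red red red red red red M   [B -> red]
likes red red red red red red red red red red M => likes red red red red red red red red red red a   [M -> a]

S => likes M => likes B red M => likes red red M => likes red red B red M => likes red red red red M => likes red red red red B red M => likes red red red red red red M => likes red red red red red red B red M => likes red red red red red red red red M => likes red red red red red red red red B red M => likes red red red red red red red red red red M => likes red red red red red red red red red red a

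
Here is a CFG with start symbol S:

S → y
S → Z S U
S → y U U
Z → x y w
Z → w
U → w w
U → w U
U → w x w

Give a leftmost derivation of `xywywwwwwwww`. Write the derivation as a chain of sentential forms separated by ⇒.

S ⇒ ZSU ⇒ xywSU ⇒ xywyUUU ⇒ xywywwUU ⇒ xywywwwUU ⇒ xywywwwwUU ⇒ xywywwwwwwU ⇒ xywywwwwwwww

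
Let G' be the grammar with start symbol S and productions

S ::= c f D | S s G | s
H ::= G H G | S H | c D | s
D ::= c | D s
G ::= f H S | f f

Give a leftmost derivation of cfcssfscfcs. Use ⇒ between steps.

S⇒SsG⇒cfDsG⇒cfDssG⇒cfcssG⇒cfcssfHS⇒cfcssfsS⇒cfcssfscfD⇒cfcssfscfDs⇒cfcssfscfcs

S ⇒ SsG   [S ::= S s G]
SsG ⇒ cfDsG   [S ::= c f D]
cfDsG ⇒ cfDssG   [D ::= D s]
cfDssG ⇒ cfcssG   [D ::= c]
cfcssG ⇒ cfcssfHS   [G ::= f H S]
cfcssfHS ⇒ cfcssfsS   [H ::= s]
cfcssfsS ⇒ cfcssfscfD   [S ::= c f D]
cfcssfscfD ⇒ cfcssfscfDs   [D ::= D s]
cfcssfscfDs ⇒ cfcssfscfcs   [D ::= c]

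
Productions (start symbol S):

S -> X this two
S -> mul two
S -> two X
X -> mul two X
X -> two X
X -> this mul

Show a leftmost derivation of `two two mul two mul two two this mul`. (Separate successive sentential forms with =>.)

S => two X => two two X => two two mul two X => two two mul two mul two X => two two mul two mul two two X => two two mul two mul two two this mul

S => two X   [S -> two X]
two X => two two X   [X -> two X]
two two X => two two mul two X   [X -> mul two X]
two two mul two X => two two mul two mul two X   [X -> mul two X]
two two mul two mul two X => two two mul two mul two two X   [X -> two X]
two two mul two mul two two X => two two mul two mul two two this mul   [X -> this mul]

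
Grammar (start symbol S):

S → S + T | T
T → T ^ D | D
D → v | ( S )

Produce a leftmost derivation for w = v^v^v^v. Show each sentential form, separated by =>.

S => T   [S → T]
T => T^D   [T → T ^ D]
T^D => T^D^D   [T → T ^ D]
T^D^D => T^D^D^D   [T → T ^ D]
T^D^D^D => D^D^D^D   [T → D]
D^D^D^D => v^D^D^D   [D → v]
v^D^D^D => v^v^D^D   [D → v]
v^v^D^D => v^v^v^D   [D → v]
v^v^v^D => v^v^v^v   [D → v]

S => T => T^D => T^D^D => T^D^D^D => D^D^D^D => v^D^D^D => v^v^D^D => v^v^v^D => v^v^v^v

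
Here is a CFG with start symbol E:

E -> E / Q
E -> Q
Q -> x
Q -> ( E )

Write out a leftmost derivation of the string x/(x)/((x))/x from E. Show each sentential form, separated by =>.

E => E/Q   [E -> E / Q]
E/Q => E/Q/Q   [E -> E / Q]
E/Q/Q => E/Q/Q/Q   [E -> E / Q]
E/Q/Q/Q => Q/Q/Q/Q   [E -> Q]
Q/Q/Q/Q => x/Q/Q/Q   [Q -> x]
x/Q/Q/Q => x/(E)/Q/Q   [Q -> ( E )]
x/(E)/Q/Q => x/(Q)/Q/Q   [E -> Q]
x/(Q)/Q/Q => x/(x)/Q/Q   [Q -> x]
x/(x)/Q/Q => x/(x)/(E)/Q   [Q -> ( E )]
x/(x)/(E)/Q => x/(x)/(Q)/Q   [E -> Q]
x/(x)/(Q)/Q => x/(x)/((E))/Q   [Q -> ( E )]
x/(x)/((E))/Q => x/(x)/((Q))/Q   [E -> Q]
x/(x)/((Q))/Q => x/(x)/((x))/Q   [Q -> x]
x/(x)/((x))/Q => x/(x)/((x))/x   [Q -> x]

E => E/Q => E/Q/Q => E/Q/Q/Q => Q/Q/Q/Q => x/Q/Q/Q => x/(E)/Q/Q => x/(Q)/Q/Q => x/(x)/Q/Q => x/(x)/(E)/Q => x/(x)/(Q)/Q => x/(x)/((E))/Q => x/(x)/((Q))/Q => x/(x)/((x))/Q => x/(x)/((x))/x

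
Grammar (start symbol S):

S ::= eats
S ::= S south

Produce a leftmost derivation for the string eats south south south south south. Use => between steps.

S => S south => S south south => S south south south => S south south south south => S south south south south south => eats south south south south south

S => S south   [S ::= S south]
S south => S south south   [S ::= S south]
S south south => S south south south   [S ::= S south]
S south south south => S south south south south   [S ::= S south]
S south south south south => S south south south south south   [S ::= S south]
S south south south south south => eats south south south south south   [S ::= eats]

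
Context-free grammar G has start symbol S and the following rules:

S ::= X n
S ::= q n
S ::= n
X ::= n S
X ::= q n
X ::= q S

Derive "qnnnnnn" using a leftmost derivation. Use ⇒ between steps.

S ⇒ Xn   [S ::= X n]
Xn ⇒ qSn   [X ::= q S]
qSn ⇒ qXnn   [S ::= X n]
qXnn ⇒ qnSnn   [X ::= n S]
qnSnn ⇒ qnXnnn   [S ::= X n]
qnXnnn ⇒ qnnSnnn   [X ::= n S]
qnnSnnn ⇒ qnnnnnn   [S ::= n]

S⇒Xn⇒qSn⇒qXnn⇒qnSnn⇒qnXnnn⇒qnnSnnn⇒qnnnnnn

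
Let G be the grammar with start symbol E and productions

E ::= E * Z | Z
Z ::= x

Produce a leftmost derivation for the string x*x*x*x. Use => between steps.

E => E*Z   [E ::= E * Z]
E*Z => E*Z*Z   [E ::= E * Z]
E*Z*Z => E*Z*Z*Z   [E ::= E * Z]
E*Z*Z*Z => Z*Z*Z*Z   [E ::= Z]
Z*Z*Z*Z => x*Z*Z*Z   [Z ::= x]
x*Z*Z*Z => x*x*Z*Z   [Z ::= x]
x*x*Z*Z => x*x*x*Z   [Z ::= x]
x*x*x*Z => x*x*x*x   [Z ::= x]

E => E*Z => E*Z*Z => E*Z*Z*Z => Z*Z*Z*Z => x*Z*Z*Z => x*x*Z*Z => x*x*x*Z => x*x*x*x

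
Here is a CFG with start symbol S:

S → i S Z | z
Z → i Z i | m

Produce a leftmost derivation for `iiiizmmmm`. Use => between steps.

S => iSZ => iiSZZ => iiiSZZZ => iiiiSZZZZ => iiiizZZZZ => iiiizmZZZ => iiiizmmZZ => iiiizmmmZ => iiiizmmmm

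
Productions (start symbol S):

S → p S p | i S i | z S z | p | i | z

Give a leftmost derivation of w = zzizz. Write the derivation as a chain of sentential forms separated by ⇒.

S⇒zSz⇒zzSzz⇒zzizz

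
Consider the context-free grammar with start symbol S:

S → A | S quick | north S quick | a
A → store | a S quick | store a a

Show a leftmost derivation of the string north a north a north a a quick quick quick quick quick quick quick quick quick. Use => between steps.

S => north S quick => north S quick quick => north A quick quick => north a S quick quick quick => north a north S quick quick quick quick => north a north A quick quick quick quick => north a north a S quick quick quick quick quick => north a north a north S quick quick quick quick quick quick => north a north a north S quick quick quick quick quick quick quick => north a north a north S quick quick quick quick quick quick quick quick => north a north a north A quick quick quick quick quick quick quick quick => north a north a north a S quick quick quick quick quick quick quick quick quick => north a north a north a a quick quick quick quick quick quick quick quick quick

S => north S quick   [S → north S quick]
north S quick => north S quick quick   [S → S quick]
north S quick quick => north A quick quick   [S → A]
north A quick quick => north a S quick quick quick   [A → a S quick]
north a S quick quick quick => north a north S quick quick quick quick   [S → north S quick]
north a north S quick quick quick quick => north a north A quick quick quick quick   [S → A]
north a north A quick quick quick quick => north a north a S quick quick quick quick quick   [A → a S quick]
north a north a S quick quick quick quick quick => north a north a north S quick quick quick quick quick quick   [S → north S quick]
north a north a north S quick quick quick quick quick quick => north a north a north S quick quick quick quick quick quick quick   [S → S quick]
north a north a north S quick quick quick quick quick quick quick => north a north a north S quick quick quick quick quick quick quick quick   [S → S quick]
north a north a north S quick quick quick quick quick quick quick quick => north a north a north A quick quick quick quick quick quick quick quick   [S → A]
north a north a north A quick quick quick quick quick quick quick quick => north a north a north a S quick quick quick quick quick quick quick quick quick   [A → a S quick]
north a north a north a S quick quick quick quick quick quick quick quick quick => north a north a north a a quick quick quick quick quick quick quick quick quick   [S → a]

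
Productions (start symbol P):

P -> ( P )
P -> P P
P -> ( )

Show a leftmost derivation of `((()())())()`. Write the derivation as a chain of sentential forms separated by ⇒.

P ⇒ PP   [P -> P P]
PP ⇒ (P)P   [P -> ( P )]
(P)P ⇒ (PP)P   [P -> P P]
(PP)P ⇒ ((P)P)P   [P -> ( P )]
((P)P)P ⇒ ((PP)P)P   [P -> P P]
((PP)P)P ⇒ ((()P)P)P   [P -> ( )]
((()P)P)P ⇒ ((()())P)P   [P -> ( )]
((()())P)P ⇒ ((()())())P   [P -> ( )]
((()())())P ⇒ ((()())())()   [P -> ( )]

P ⇒ PP ⇒ (P)P ⇒ (PP)P ⇒ ((P)P)P ⇒ ((PP)P)P ⇒ ((()P)P)P ⇒ ((()())P)P ⇒ ((()())())P ⇒ ((()())())()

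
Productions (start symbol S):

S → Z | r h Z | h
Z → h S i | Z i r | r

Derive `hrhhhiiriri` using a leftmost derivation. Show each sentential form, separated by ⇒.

S ⇒ Z ⇒ hSi ⇒ hrhZi ⇒ hrhZiri ⇒ hrhZiriri ⇒ hrhhSiiriri ⇒ hrhhhiiriri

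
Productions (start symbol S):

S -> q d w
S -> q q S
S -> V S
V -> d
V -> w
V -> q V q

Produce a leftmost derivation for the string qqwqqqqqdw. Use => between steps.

S => VS => qVqS => qqVqqS => qqwqqS => qqwqqqqS => qqwqqqqqdw

S => VS   [S -> V S]
VS => qVqS   [V -> q V q]
qVqS => qqVqqS   [V -> q V q]
qqVqqS => qqwqqS   [V -> w]
qqwqqS => qqwqqqqS   [S -> q q S]
qqwqqqqS => qqwqqqqqdw   [S -> q d w]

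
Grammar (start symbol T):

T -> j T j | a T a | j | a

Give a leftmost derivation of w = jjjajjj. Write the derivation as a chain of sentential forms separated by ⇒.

T ⇒ jTj   [T -> j T j]
jTj ⇒ jjTjj   [T -> j T j]
jjTjj ⇒ jjjTjjj   [T -> j T j]
jjjTjjj ⇒ jjjajjj   [T -> a]

T ⇒ jTj ⇒ jjTjj ⇒ jjjTjjj ⇒ jjjajjj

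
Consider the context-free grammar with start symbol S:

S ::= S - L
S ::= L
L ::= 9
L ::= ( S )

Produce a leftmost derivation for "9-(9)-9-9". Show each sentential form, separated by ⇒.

S ⇒ S-L ⇒ S-L-L ⇒ S-L-L-L ⇒ L-L-L-L ⇒ 9-L-L-L ⇒ 9-(S)-L-L ⇒ 9-(L)-L-L ⇒ 9-(9)-L-L ⇒ 9-(9)-9-L ⇒ 9-(9)-9-9

S ⇒ S-L   [S ::= S - L]
S-L ⇒ S-L-L   [S ::= S - L]
S-L-L ⇒ S-L-L-L   [S ::= S - L]
S-L-L-L ⇒ L-L-L-L   [S ::= L]
L-L-L-L ⇒ 9-L-L-L   [L ::= 9]
9-L-L-L ⇒ 9-(S)-L-L   [L ::= ( S )]
9-(S)-L-L ⇒ 9-(L)-L-L   [S ::= L]
9-(L)-L-L ⇒ 9-(9)-L-L   [L ::= 9]
9-(9)-L-L ⇒ 9-(9)-9-L   [L ::= 9]
9-(9)-9-L ⇒ 9-(9)-9-9   [L ::= 9]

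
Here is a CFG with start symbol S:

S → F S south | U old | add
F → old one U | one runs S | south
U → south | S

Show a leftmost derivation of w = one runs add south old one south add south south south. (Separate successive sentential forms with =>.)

S => F S south => one runs S S south => one runs add S south => one runs add F S south south => one runs add south S south south => one runs add south F S south south south => one runs add south old one U S south south south => one runs add south old one south S south south south => one runs add south old one south add south south south

S => F S south   [S → F S south]
F S south => one runs S S south   [F → one runs S]
one runs S S south => one runs add S south   [S → add]
one runs add S south => one runs add F S south south   [S → F S south]
one runs add F S south south => one runs add south S south south   [F → south]
one runs add south S south south => one runs add south F S south south south   [S → F S south]
one runs add south F S south south south => one runs add south old one U S south south south   [F → old one U]
one runs add south old one U S south south south => one runs add south old one south S south south south   [U → south]
one runs add south old one south S south south south => one runs add south old one south add south south south   [S → add]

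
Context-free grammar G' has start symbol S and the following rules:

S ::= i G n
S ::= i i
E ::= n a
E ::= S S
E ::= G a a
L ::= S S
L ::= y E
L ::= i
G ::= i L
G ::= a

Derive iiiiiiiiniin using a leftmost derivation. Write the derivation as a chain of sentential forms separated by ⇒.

S⇒iGn⇒iiLn⇒iiSSn⇒iiiGnSn⇒iiiiLnSn⇒iiiiSSnSn⇒iiiiiiSnSn⇒iiiiiiiinSn⇒iiiiiiiiniin

S ⇒ iGn   [S ::= i G n]
iGn ⇒ iiLn   [G ::= i L]
iiLn ⇒ iiSSn   [L ::= S S]
iiSSn ⇒ iiiGnSn   [S ::= i G n]
iiiGnSn ⇒ iiiiLnSn   [G ::= i L]
iiiiLnSn ⇒ iiiiSSnSn   [L ::= S S]
iiiiSSnSn ⇒ iiiiiiSnSn   [S ::= i i]
iiiiiiSnSn ⇒ iiiiiiiinSn   [S ::= i i]
iiiiiiiinSn ⇒ iiiiiiiiniin   [S ::= i i]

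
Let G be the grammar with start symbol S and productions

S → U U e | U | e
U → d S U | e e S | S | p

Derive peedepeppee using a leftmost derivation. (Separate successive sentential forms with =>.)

S => UUe   [S → U U e]
UUe => pUe   [U → p]
pUe => peeSe   [U → e e S]
peeSe => peeUUee   [S → U U e]
peeUUee => peedSUUee   [U → d S U]
peedSUUee => peedUUeUUee   [S → U U e]
peedUUeUUee => peedSUeUUee   [U → S]
peedSUeUUee => peedeUeUUee   [S → e]
peedeUeUUee => peedepeUUee   [U → p]
peedepeUUee => peedepepUee   [U → p]
peedepepUee => peedepeppee   [U → p]

S => UUe => pUe => peeSe => peeUUee => peedSUUee => peedUUeUUee => peedSUeUUee => peedeUeUUee => peedepeUUee => peedepepUee => peedepeppee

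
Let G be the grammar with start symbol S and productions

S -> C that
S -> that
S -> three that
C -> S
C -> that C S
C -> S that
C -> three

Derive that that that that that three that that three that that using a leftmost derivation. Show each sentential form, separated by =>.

S => C that   [S -> C that]
C that => that C S that   [C -> that C S]
that C S that => that that C S S that   [C -> that C S]
that that C S S that => that that that C S S S that   [C -> that C S]
that that that C S S S that => that that that S that S S S that   [C -> S that]
that that that S that S S S that => that that that that that S S S that   [S -> that]
that that that that that S S S that => that that that that that C that S S that   [S -> C that]
that that that that that C that S S that => that that that that that three that S S that   [C -> three]
that that that that that three that S S that => that that that that that three that that S that   [S -> that]
that that that that that three that that S that => that that that that that three that that three that that   [S -> three that]

S => C that => that C S that => that that C S S that => that that that C S S S that => that that that S that S S S that => that that that that that S S S that => that that that that that C that S S that => that that that that that three that S S that => that that that that that three that that S that => that that that that that three that that three that that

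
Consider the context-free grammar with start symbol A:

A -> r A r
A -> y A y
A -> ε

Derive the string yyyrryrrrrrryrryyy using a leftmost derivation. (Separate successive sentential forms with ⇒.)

A ⇒ yAy ⇒ yyAyy ⇒ yyyAyyy ⇒ yyyrAryyy ⇒ yyyrrArryyy ⇒ yyyrryAyrryyy ⇒ yyyrryrAryrryyy ⇒ yyyrryrrArryrryyy ⇒ yyyrryrrrArrryrryyy ⇒ yyyrryrrrrrryrryyy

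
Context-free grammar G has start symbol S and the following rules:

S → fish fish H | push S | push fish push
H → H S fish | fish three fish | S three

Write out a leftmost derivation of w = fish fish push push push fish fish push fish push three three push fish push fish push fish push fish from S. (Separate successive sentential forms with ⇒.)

S ⇒ fish fish H ⇒ fish fish H S fish ⇒ fish fish H S fish S fish ⇒ fish fish S three S fish S fish ⇒ fish fish push S three S fish S fish ⇒ fish fish push push S three S fish S fish ⇒ fish fish push push push S three S fish S fish ⇒ fish fish push push push fish fish H three S fish S fish ⇒ fish fish push push push fish fish S three three S fish S fish ⇒ fish fish push push push fish fish push fish push three three S fish S fish ⇒ fish fish push push push fish fish push fish push three three push fish push fish S fish ⇒ fish fish push push push fish fish push fish push three three push fish push fish push fish push fish

S ⇒ fish fish H   [S → fish fish H]
fish fish H ⇒ fish fish H S fish   [H → H S fish]
fish fish H S fish ⇒ fish fish H S fish S fish   [H → H S fish]
fish fish H S fish S fish ⇒ fish fish S three S fish S fish   [H → S three]
fish fish S three S fish S fish ⇒ fish fish push S three S fish S fish   [S → push S]
fish fish push S three S fish S fish ⇒ fish fish push push S three S fish S fish   [S → push S]
fish fish push push S three S fish S fish ⇒ fish fish push push push S three S fish S fish   [S → push S]
fish fish push push push S three S fish S fish ⇒ fish fish push push push fish fish H three S fish S fish   [S → fish fish H]
fish fish push push push fish fish H three S fish S fish ⇒ fish fish push push push fish fish S three three S fish S fish   [H → S three]
fish fish push push push fish fish S three three S fish S fish ⇒ fish fish push push push fish fish push fish push three three S fish S fish   [S → push fish push]
fish fish push push push fish fish push fish push three three S fish S fish ⇒ fish fish push push push fish fish push fish push three three push fish push fish S fish   [S → push fish push]
fish fish push push push fish fish push fish push three three push fish push fish S fish ⇒ fish fish push push push fish fish push fish push three three push fish push fish push fish push fish   [S → push fish push]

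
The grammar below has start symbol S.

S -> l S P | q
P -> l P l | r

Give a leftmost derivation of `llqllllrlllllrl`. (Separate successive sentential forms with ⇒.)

S ⇒ lSP ⇒ llSPP ⇒ llqPP ⇒ llqlPlP ⇒ llqllPllP ⇒ llqlllPlllP ⇒ llqllllPllllP ⇒ llqllllrllllP ⇒ llqllllrlllllPl ⇒ llqllllrlllllrl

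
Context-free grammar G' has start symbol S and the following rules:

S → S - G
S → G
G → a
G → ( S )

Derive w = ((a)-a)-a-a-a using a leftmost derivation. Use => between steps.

S=>S-G=>S-G-G=>S-G-G-G=>G-G-G-G=>(S)-G-G-G=>(S-G)-G-G-G=>(G-G)-G-G-G=>((S)-G)-G-G-G=>((G)-G)-G-G-G=>((a)-G)-G-G-G=>((a)-a)-G-G-G=>((a)-a)-a-G-G=>((a)-a)-a-a-G=>((a)-a)-a-a-a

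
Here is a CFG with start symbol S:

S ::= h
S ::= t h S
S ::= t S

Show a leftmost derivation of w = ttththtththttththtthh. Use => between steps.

S=>tS=>ttS=>ttthS=>ttththS=>ttththtS=>ttththtthS=>ttththtththS=>ttththtththtS=>ttththtththttS=>ttththtththttthS=>ttththtththttththS=>ttththtththttththtS=>ttththtththttththtthS=>ttththtththttththtthh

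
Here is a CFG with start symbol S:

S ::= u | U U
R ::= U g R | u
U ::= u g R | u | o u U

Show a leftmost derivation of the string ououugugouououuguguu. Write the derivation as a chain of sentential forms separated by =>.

S => UU   [S ::= U U]
UU => ouUU   [U ::= o u U]
ouUU => ououUU   [U ::= o u U]
ououUU => ououugRU   [U ::= u g R]
ououugRU => ououugUgRU   [R ::= U g R]
ououugUgRU => ououugugRgRU   [U ::= u g R]
ououugugRgRU => ououugugUgRgRU   [R ::= U g R]
ououugugUgRgRU => ououugugouUgRgRU   [U ::= o u U]
ououugugouUgRgRU => ououugugououUgRgRU   [U ::= o u U]
ououugugououUgRgRU => ououugugouououUgRgRU   [U ::= o u U]
ououugugouououUgRgRU => ououugugouououugRgRU   [U ::= u]
ououugugouououugRgRU => ououugugouououugugRU   [R ::= u]
ououugugouououugugRU => ououugugouououuguguU   [R ::= u]
ououugugouououuguguU => ououugugouououuguguu   [U ::= u]

S => UU => ouUU => ououUU => ououugRU => ououugUgRU => ououugugRgRU => ououugugUgRgRU => ououugugouUgRgRU => ououugugououUgRgRU => ououugugouououUgRgRU => ououugugouououugRgRU => ououugugouououugugRU => ououugugouououuguguU => ououugugouououuguguu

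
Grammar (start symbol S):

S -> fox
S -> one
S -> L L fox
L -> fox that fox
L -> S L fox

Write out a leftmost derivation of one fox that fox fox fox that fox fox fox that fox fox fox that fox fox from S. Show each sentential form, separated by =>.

S => L L fox => S L fox L fox => L L fox L fox L fox => S L fox L fox L fox L fox => one L fox L fox L fox L fox => one fox that fox fox L fox L fox L fox => one fox that fox fox fox that fox fox L fox L fox => one fox that fox fox fox that fox fox fox that fox fox L fox => one fox that fox fox fox that fox fox fox that fox fox fox that fox fox

S => L L fox   [S -> L L fox]
L L fox => S L fox L fox   [L -> S L fox]
S L fox L fox => L L fox L fox L fox   [S -> L L fox]
L L fox L fox L fox => S L fox L fox L fox L fox   [L -> S L fox]
S L fox L fox L fox L fox => one L fox L fox L fox L fox   [S -> one]
one L fox L fox L fox L fox => one fox that fox fox L fox L fox L fox   [L -> fox that fox]
one fox that fox fox L fox L fox L fox => one fox that fox fox fox that fox fox L fox L fox   [L -> fox that fox]
one fox that fox fox fox that fox fox L fox L fox => one fox that fox fox fox that fox fox fox that fox fox L fox   [L -> fox that fox]
one fox that fox fox fox that fox fox fox that fox fox L fox => one fox that fox fox fox that fox fox fox that fox fox fox that fox fox   [L -> fox that fox]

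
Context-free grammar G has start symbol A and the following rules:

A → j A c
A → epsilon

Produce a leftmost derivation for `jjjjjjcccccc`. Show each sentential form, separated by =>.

A => jAc   [A → j A c]
jAc => jjAcc   [A → j A c]
jjAcc => jjjAccc   [A → j A c]
jjjAccc => jjjjAcccc   [A → j A c]
jjjjAcccc => jjjjjAccccc   [A → j A c]
jjjjjAccccc => jjjjjjAcccccc   [A → j A c]
jjjjjjAcccccc => jjjjjjcccccc   [A → epsilon]

A => jAc => jjAcc => jjjAccc => jjjjAcccc => jjjjjAccccc => jjjjjjAcccccc => jjjjjjcccccc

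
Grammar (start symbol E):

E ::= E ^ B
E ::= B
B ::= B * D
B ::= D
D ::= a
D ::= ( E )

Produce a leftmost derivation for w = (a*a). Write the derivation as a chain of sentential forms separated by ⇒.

E⇒B⇒D⇒(E)⇒(B)⇒(B*D)⇒(D*D)⇒(a*D)⇒(a*a)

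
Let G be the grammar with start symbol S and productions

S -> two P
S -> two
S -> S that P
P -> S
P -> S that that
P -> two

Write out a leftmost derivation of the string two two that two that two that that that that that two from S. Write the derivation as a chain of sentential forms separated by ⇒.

S ⇒ S that P ⇒ two P that P ⇒ two S that that that P ⇒ two S that P that that that P ⇒ two S that P that P that that that P ⇒ two two that P that P that that that P ⇒ two two that two that P that that that P ⇒ two two that two that S that that that that that P ⇒ two two that two that two that that that that that P ⇒ two two that two that two that that that that that two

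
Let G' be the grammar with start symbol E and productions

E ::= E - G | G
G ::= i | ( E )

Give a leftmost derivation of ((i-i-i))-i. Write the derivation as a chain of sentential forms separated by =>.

E => E-G => G-G => (E)-G => (G)-G => ((E))-G => ((E-G))-G => ((E-G-G))-G => ((G-G-G))-G => ((i-G-G))-G => ((i-i-G))-G => ((i-i-i))-G => ((i-i-i))-i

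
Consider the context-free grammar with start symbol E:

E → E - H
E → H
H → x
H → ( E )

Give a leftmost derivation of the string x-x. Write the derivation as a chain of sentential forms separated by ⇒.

E ⇒ E-H   [E → E - H]
E-H ⇒ H-H   [E → H]
H-H ⇒ x-H   [H → x]
x-H ⇒ x-x   [H → x]

E ⇒ E-H ⇒ H-H ⇒ x-H ⇒ x-x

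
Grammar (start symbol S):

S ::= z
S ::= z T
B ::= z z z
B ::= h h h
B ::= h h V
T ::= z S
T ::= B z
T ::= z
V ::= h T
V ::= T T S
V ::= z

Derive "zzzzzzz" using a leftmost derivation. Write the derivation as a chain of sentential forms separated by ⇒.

S ⇒ zT   [S ::= z T]
zT ⇒ zzS   [T ::= z S]
zzS ⇒ zzzT   [S ::= z T]
zzzT ⇒ zzzzS   [T ::= z S]
zzzzS ⇒ zzzzzT   [S ::= z T]
zzzzzT ⇒ zzzzzzS   [T ::= z S]
zzzzzzS ⇒ zzzzzzz   [S ::= z]

S ⇒ zT ⇒ zzS ⇒ zzzT ⇒ zzzzS ⇒ zzzzzT ⇒ zzzzzzS ⇒ zzzzzzz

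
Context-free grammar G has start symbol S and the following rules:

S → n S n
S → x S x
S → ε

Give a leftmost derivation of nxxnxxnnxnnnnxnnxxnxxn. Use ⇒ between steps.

S⇒nSn⇒nxSxn⇒nxxSxxn⇒nxxnSnxxn⇒nxxnxSxnxxn⇒nxxnxxSxxnxxn⇒nxxnxxnSnxxnxxn⇒nxxnxxnnSnnxxnxxn⇒nxxnxxnnxSxnnxxnxxn⇒nxxnxxnnxnSnxnnxxnxxn⇒nxxnxxnnxnnSnnxnnxxnxxn⇒nxxnxxnnxnnnnxnnxxnxxn

S ⇒ nSn   [S → n S n]
nSn ⇒ nxSxn   [S → x S x]
nxSxn ⇒ nxxSxxn   [S → x S x]
nxxSxxn ⇒ nxxnSnxxn   [S → n S n]
nxxnSnxxn ⇒ nxxnxSxnxxn   [S → x S x]
nxxnxSxnxxn ⇒ nxxnxxSxxnxxn   [S → x S x]
nxxnxxSxxnxxn ⇒ nxxnxxnSnxxnxxn   [S → n S n]
nxxnxxnSnxxnxxn ⇒ nxxnxxnnSnnxxnxxn   [S → n S n]
nxxnxxnnSnnxxnxxn ⇒ nxxnxxnnxSxnnxxnxxn   [S → x S x]
nxxnxxnnxSxnnxxnxxn ⇒ nxxnxxnnxnSnxnnxxnxxn   [S → n S n]
nxxnxxnnxnSnxnnxxnxxn ⇒ nxxnxxnnxnnSnnxnnxxnxxn   [S → n S n]
nxxnxxnnxnnSnnxnnxxnxxn ⇒ nxxnxxnnxnnnnxnnxxnxxn   [S → ε]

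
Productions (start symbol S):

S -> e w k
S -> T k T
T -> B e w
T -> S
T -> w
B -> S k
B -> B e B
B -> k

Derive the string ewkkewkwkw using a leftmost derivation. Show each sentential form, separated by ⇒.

S ⇒ TkT ⇒ SkT ⇒ TkTkT ⇒ BewkTkT ⇒ SkewkTkT ⇒ ewkkewkTkT ⇒ ewkkewkwkT ⇒ ewkkewkwkw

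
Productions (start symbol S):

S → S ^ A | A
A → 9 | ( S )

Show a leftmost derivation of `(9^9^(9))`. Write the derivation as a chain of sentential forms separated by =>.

S => A   [S → A]
A => (S)   [A → ( S )]
(S) => (S^A)   [S → S ^ A]
(S^A) => (S^A^A)   [S → S ^ A]
(S^A^A) => (A^A^A)   [S → A]
(A^A^A) => (9^A^A)   [A → 9]
(9^A^A) => (9^9^A)   [A → 9]
(9^9^A) => (9^9^(S))   [A → ( S )]
(9^9^(S)) => (9^9^(A))   [S → A]
(9^9^(A)) => (9^9^(9))   [A → 9]

S=>A=>(S)=>(S^A)=>(S^A^A)=>(A^A^A)=>(9^A^A)=>(9^9^A)=>(9^9^(S))=>(9^9^(A))=>(9^9^(9))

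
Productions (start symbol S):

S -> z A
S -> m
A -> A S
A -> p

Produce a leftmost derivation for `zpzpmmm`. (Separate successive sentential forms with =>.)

S => zA   [S -> z A]
zA => zAS   [A -> A S]
zAS => zASS   [A -> A S]
zASS => zpSS   [A -> p]
zpSS => zpzAS   [S -> z A]
zpzAS => zpzASS   [A -> A S]
zpzASS => zpzASSS   [A -> A S]
zpzASSS => zpzpSSS   [A -> p]
zpzpSSS => zpzpmSS   [S -> m]
zpzpmSS => zpzpmmS   [S -> m]
zpzpmmS => zpzpmmm   [S -> m]

S => zA => zAS => zASS => zpSS => zpzAS => zpzASS => zpzASSS => zpzpSSS => zpzpmSS => zpzpmmS => zpzpmmm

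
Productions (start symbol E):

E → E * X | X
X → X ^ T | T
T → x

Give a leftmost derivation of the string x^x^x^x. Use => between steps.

E => X => X^T => X^T^T => X^T^T^T => T^T^T^T => x^T^T^T => x^x^T^T => x^x^x^T => x^x^x^x

E => X   [E → X]
X => X^T   [X → X ^ T]
X^T => X^T^T   [X → X ^ T]
X^T^T => X^T^T^T   [X → X ^ T]
X^T^T^T => T^T^T^T   [X → T]
T^T^T^T => x^T^T^T   [T → x]
x^T^T^T => x^x^T^T   [T → x]
x^x^T^T => x^x^x^T   [T → x]
x^x^x^T => x^x^x^x   [T → x]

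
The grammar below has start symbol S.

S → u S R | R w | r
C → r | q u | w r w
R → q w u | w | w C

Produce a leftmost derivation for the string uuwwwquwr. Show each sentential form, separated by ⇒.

S⇒uSR⇒uuSRR⇒uuRwRR⇒uuwwRR⇒uuwwwCR⇒uuwwwquR⇒uuwwwquwC⇒uuwwwquwr

S ⇒ uSR   [S → u S R]
uSR ⇒ uuSRR   [S → u S R]
uuSRR ⇒ uuRwRR   [S → R w]
uuRwRR ⇒ uuwwRR   [R → w]
uuwwRR ⇒ uuwwwCR   [R → w C]
uuwwwCR ⇒ uuwwwquR   [C → q u]
uuwwwquR ⇒ uuwwwquwC   [R → w C]
uuwwwquwC ⇒ uuwwwquwr   [C → r]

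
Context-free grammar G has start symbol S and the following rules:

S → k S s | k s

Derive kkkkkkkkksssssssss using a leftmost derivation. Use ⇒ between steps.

S⇒kSs⇒kkSss⇒kkkSsss⇒kkkkSssss⇒kkkkkSsssss⇒kkkkkkSssssss⇒kkkkkkkSsssssss⇒kkkkkkkkSssssssss⇒kkkkkkkkksssssssss

S ⇒ kSs   [S → k S s]
kSs ⇒ kkSss   [S → k S s]
kkSss ⇒ kkkSsss   [S → k S s]
kkkSsss ⇒ kkkkSssss   [S → k S s]
kkkkSssss ⇒ kkkkkSsssss   [S → k S s]
kkkkkSsssss ⇒ kkkkkkSssssss   [S → k S s]
kkkkkkSssssss ⇒ kkkkkkkSsssssss   [S → k S s]
kkkkkkkSsssssss ⇒ kkkkkkkkSssssssss   [S → k S s]
kkkkkkkkSssssssss ⇒ kkkkkkkkksssssssss   [S → k s]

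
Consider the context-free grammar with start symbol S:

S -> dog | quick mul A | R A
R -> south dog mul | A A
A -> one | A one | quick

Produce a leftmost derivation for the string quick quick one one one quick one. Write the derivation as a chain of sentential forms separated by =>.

S => R A   [S -> R A]
R A => A A A   [R -> A A]
A A A => quick A A   [A -> quick]
quick A A => quick A one A   [A -> A one]
quick A one A => quick A one one A   [A -> A one]
quick A one one A => quick A one one one A   [A -> A one]
quick A one one one A => quick quick one one one A   [A -> quick]
quick quick one one one A => quick quick one one one A one   [A -> A one]
quick quick one one one A one => quick quick one one one quick one   [A -> quick]

S => R A => A A A => quick A A => quick A one A => quick A one one A => quick A one one one A => quick quick one one one A => quick quick one one one A one => quick quick one one one quick one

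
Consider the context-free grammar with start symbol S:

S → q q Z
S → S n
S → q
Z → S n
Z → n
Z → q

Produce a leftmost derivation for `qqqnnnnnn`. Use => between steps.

S=>Sn=>Snn=>Snnn=>Snnnn=>qqZnnnn=>qqSnnnnn=>qqSnnnnnn=>qqqnnnnnn

S => Sn   [S → S n]
Sn => Snn   [S → S n]
Snn => Snnn   [S → S n]
Snnn => Snnnn   [S → S n]
Snnnn => qqZnnnn   [S → q q Z]
qqZnnnn => qqSnnnnn   [Z → S n]
qqSnnnnn => qqSnnnnnn   [S → S n]
qqSnnnnnn => qqqnnnnnn   [S → q]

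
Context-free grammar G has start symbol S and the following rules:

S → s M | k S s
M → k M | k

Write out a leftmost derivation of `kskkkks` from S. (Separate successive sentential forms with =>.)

S=>kSs=>ksMs=>kskMs=>kskkMs=>kskkkMs=>kskkkks

S => kSs   [S → k S s]
kSs => ksMs   [S → s M]
ksMs => kskMs   [M → k M]
kskMs => kskkMs   [M → k M]
kskkMs => kskkkMs   [M → k M]
kskkkMs => kskkkks   [M → k]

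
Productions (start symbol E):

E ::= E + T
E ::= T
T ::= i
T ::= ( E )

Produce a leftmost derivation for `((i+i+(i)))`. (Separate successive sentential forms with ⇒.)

E ⇒ T ⇒ (E) ⇒ (T) ⇒ ((E)) ⇒ ((E+T)) ⇒ ((E+T+T)) ⇒ ((T+T+T)) ⇒ ((i+T+T)) ⇒ ((i+i+T)) ⇒ ((i+i+(E))) ⇒ ((i+i+(T))) ⇒ ((i+i+(i)))

E ⇒ T   [E ::= T]
T ⇒ (E)   [T ::= ( E )]
(E) ⇒ (T)   [E ::= T]
(T) ⇒ ((E))   [T ::= ( E )]
((E)) ⇒ ((E+T))   [E ::= E + T]
((E+T)) ⇒ ((E+T+T))   [E ::= E + T]
((E+T+T)) ⇒ ((T+T+T))   [E ::= T]
((T+T+T)) ⇒ ((i+T+T))   [T ::= i]
((i+T+T)) ⇒ ((i+i+T))   [T ::= i]
((i+i+T)) ⇒ ((i+i+(E)))   [T ::= ( E )]
((i+i+(E))) ⇒ ((i+i+(T)))   [E ::= T]
((i+i+(T))) ⇒ ((i+i+(i)))   [T ::= i]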